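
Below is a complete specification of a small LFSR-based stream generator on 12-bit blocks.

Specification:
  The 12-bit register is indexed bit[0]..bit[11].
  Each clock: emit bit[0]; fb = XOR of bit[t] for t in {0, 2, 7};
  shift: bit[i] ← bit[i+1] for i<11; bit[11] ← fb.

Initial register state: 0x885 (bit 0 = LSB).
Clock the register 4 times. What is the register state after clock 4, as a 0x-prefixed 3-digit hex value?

0x588

reg_0 = 0x885
clock 1: out=1, reg = 0xC42
clock 2: out=0, reg = 0x621
clock 3: out=1, reg = 0xB10
clock 4: out=0, reg = 0x588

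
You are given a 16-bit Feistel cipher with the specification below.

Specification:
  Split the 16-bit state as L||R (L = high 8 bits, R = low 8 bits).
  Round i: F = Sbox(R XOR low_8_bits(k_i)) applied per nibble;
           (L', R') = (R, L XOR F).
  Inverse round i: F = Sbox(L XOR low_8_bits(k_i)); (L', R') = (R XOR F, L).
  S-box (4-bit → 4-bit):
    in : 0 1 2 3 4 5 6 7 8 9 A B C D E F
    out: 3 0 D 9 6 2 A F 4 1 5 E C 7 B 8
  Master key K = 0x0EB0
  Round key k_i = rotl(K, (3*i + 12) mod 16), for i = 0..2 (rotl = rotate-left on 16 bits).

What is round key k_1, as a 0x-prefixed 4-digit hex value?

0x0758

K = 0x0EB0
k_0 = rotl(K, (3*0+12) mod 16) = rotl(K, 12) = 0x00EB
k_1 = rotl(K, (3*1+12) mod 16) = rotl(K, 15) = 0x0758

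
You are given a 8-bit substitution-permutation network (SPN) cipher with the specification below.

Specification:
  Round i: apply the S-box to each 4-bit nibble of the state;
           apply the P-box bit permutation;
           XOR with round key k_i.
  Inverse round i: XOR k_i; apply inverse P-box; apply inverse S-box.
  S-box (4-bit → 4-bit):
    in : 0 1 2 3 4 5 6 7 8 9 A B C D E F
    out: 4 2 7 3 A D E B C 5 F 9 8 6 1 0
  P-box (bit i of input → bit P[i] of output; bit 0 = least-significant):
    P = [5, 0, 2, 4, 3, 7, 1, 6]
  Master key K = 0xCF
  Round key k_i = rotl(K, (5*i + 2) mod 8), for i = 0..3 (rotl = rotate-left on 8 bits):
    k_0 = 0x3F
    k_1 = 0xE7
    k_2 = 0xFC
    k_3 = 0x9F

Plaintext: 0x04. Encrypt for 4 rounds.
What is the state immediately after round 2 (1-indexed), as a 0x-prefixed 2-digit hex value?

s_0 = plaintext = 0x04
s_1 = Round(s_0, k_0) = 0x2C
s_2 = Round(s_1, k_1) = 0x7D
s_3 = Round(s_2, k_2) = 0x31
s_4 = Round(s_3, k_3) = 0x16

0x7D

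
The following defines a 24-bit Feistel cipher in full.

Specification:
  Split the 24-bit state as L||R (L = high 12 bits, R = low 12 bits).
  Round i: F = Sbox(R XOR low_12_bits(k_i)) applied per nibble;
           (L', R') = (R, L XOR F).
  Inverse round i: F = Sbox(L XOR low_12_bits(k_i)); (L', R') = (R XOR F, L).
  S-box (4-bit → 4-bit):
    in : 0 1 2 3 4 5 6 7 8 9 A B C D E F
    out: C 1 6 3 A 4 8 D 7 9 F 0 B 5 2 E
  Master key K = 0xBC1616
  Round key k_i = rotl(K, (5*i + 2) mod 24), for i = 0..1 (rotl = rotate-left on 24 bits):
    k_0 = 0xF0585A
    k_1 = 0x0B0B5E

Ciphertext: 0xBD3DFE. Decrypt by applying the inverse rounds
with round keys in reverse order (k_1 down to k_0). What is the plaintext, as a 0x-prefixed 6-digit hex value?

0x28218B

s_0 = ciphertext = 0xBD3DFE
s_1 = InvRound(s_0, k_1) = 0x18BBD3
s_2 = InvRound(s_1, k_0) = 0x28218B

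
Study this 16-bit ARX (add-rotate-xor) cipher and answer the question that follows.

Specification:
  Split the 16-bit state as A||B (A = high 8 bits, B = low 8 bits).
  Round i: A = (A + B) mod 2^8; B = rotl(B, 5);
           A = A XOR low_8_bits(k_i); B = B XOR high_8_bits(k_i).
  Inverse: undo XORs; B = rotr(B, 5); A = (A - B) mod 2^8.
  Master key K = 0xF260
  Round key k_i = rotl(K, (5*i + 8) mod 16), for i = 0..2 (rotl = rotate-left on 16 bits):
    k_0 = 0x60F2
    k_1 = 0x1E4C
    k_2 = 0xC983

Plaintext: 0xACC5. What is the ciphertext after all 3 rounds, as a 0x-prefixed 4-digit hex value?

0x9F69

s_0 = plaintext = 0xACC5
s_1 = Round(s_0, k_0) = 0x83D8
s_2 = Round(s_1, k_1) = 0x1705
s_3 = Round(s_2, k_2) = 0x9F69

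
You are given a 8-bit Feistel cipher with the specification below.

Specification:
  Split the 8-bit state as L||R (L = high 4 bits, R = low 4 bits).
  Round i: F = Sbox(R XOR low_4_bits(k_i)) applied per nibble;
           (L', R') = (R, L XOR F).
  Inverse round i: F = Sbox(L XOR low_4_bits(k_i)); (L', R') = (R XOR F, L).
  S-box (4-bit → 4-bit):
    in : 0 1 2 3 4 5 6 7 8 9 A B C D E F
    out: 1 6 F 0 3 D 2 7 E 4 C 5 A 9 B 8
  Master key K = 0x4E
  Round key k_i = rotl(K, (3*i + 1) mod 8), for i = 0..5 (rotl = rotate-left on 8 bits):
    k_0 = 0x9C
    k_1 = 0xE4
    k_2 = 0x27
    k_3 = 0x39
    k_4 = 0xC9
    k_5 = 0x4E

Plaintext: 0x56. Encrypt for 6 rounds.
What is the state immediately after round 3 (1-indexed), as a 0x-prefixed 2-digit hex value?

s_0 = plaintext = 0x56
s_1 = Round(s_0, k_0) = 0x69
s_2 = Round(s_1, k_1) = 0x9F
s_3 = Round(s_2, k_2) = 0xF7
s_4 = Round(s_3, k_3) = 0x74
s_5 = Round(s_4, k_4) = 0x4E
s_6 = Round(s_5, k_5) = 0xE5

0xF7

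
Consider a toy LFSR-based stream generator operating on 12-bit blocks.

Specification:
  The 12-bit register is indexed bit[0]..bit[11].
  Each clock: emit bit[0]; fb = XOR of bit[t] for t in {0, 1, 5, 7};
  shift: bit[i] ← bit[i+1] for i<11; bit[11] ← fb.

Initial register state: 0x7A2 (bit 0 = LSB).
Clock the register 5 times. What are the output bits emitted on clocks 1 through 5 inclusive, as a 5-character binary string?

reg_0 = 0x7A2
clock 1: out=0, reg = 0xBD1
clock 2: out=1, reg = 0x5E8
clock 3: out=0, reg = 0x2F4
clock 4: out=0, reg = 0x17A
clock 5: out=0, reg = 0x0BD

01000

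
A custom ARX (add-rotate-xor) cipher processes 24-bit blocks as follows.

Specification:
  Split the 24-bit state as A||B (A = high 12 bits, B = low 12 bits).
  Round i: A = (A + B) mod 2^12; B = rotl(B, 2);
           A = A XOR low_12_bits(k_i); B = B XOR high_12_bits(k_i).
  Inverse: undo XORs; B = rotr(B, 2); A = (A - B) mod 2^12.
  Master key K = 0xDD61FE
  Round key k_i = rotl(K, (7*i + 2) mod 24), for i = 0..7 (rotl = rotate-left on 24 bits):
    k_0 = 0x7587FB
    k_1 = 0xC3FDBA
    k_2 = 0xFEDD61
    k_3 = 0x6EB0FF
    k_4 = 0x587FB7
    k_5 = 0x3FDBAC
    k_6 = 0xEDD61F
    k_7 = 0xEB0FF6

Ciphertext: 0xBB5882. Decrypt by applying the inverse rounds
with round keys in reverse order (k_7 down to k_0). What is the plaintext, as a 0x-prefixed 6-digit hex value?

0x20ABE8

s_0 = ciphertext = 0xBB5882
s_1 = InvRound(s_0, k_7) = 0xAB798C
s_2 = InvRound(s_1, k_6) = 0x6D45D4
s_3 = InvRound(s_2, k_5) = 0x7EE58A
s_4 = InvRound(s_3, k_4) = 0x456403
s_5 = InvRound(s_4, k_3) = 0x3EF0BA
s_6 = InvRound(s_5, k_2) = 0xEB9FD5
s_7 = InvRound(s_6, k_1) = 0xA098FA
s_8 = InvRound(s_7, k_0) = 0x20ABE8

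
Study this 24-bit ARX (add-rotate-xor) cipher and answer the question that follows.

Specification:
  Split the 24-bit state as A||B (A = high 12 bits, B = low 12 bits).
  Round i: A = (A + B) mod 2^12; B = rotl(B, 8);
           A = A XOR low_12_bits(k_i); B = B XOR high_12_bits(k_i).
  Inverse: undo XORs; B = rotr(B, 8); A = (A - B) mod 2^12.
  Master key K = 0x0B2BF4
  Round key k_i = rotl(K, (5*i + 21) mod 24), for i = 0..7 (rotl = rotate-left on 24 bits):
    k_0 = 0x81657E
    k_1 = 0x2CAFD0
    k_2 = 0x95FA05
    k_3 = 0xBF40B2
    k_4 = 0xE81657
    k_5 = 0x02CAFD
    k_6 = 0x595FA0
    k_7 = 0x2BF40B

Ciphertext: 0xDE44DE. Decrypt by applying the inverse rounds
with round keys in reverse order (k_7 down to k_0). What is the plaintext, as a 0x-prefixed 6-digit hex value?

0x3964A7

s_0 = ciphertext = 0xDE44DE
s_1 = InvRound(s_0, k_7) = 0x3D9616
s_2 = InvRound(s_1, k_6) = 0x446833
s_3 = InvRound(s_2, k_5) = 0xCC31F8
s_4 = InvRound(s_3, k_4) = 0x2F579F
s_5 = InvRound(s_4, k_3) = 0xB8B6BC
s_6 = InvRound(s_5, k_2) = 0x34FE3F
s_7 = InvRound(s_6, k_1) = 0xD43F5C
s_8 = InvRound(s_7, k_0) = 0x3964A7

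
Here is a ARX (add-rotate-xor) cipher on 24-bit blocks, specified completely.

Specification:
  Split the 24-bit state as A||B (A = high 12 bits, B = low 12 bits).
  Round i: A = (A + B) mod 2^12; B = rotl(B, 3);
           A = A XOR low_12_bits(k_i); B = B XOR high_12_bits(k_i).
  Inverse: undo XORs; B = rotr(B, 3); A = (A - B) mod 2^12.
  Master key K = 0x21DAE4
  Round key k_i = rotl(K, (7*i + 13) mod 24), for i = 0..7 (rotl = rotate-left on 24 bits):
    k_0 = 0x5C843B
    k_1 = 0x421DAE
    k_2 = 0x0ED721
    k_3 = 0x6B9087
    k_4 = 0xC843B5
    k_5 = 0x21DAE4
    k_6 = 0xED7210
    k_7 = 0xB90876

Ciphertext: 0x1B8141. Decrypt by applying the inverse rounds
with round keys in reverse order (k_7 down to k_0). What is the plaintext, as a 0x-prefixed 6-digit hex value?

s_0 = ciphertext = 0x1B8141
s_1 = InvRound(s_0, k_7) = 0x67435A
s_2 = InvRound(s_1, k_6) = 0x8B3BB1
s_3 = InvRound(s_2, k_5) = 0x922935
s_4 = InvRound(s_3, k_4) = 0x7E12B6
s_5 = InvRound(s_4, k_3) = 0x8E5E81
s_6 = InvRound(s_5, k_2) = 0x5F79CD
s_7 = InvRound(s_6, k_1) = 0xE9C9BD
s_8 = InvRound(s_7, k_0) = 0xF19B8E

0xF19B8E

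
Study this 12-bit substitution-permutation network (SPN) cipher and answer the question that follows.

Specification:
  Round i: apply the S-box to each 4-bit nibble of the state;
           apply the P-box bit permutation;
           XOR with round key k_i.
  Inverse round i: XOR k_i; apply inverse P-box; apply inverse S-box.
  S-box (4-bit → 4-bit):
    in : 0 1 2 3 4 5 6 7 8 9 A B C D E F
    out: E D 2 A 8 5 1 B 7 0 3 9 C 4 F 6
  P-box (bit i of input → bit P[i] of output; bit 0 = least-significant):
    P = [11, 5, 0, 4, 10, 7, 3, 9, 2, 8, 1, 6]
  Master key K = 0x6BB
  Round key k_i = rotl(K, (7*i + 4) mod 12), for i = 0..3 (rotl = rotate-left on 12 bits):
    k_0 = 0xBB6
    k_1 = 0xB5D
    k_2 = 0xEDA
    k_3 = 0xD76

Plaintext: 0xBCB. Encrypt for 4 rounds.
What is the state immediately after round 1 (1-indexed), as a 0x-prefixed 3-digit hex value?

s_0 = plaintext = 0xBCB
s_1 = Round(s_0, k_0) = 0x1EA
s_2 = Round(s_1, k_1) = 0x5B3
s_3 = Round(s_2, k_2) = 0x8EC
s_4 = Round(s_3, k_3) = 0xAE9

0x1EA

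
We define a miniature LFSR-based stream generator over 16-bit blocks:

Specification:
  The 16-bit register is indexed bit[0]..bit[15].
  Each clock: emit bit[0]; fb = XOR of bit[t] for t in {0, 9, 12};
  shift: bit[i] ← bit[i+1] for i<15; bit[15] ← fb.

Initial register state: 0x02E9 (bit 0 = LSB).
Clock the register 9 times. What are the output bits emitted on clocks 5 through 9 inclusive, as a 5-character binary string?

01110

reg_0 = 0x02E9
clock 1: out=1, reg = 0x0174
clock 2: out=0, reg = 0x00BA
clock 3: out=0, reg = 0x005D
clock 4: out=1, reg = 0x802E
clock 5: out=0, reg = 0x4017
clock 6: out=1, reg = 0xA00B
clock 7: out=1, reg = 0xD005
clock 8: out=1, reg = 0x6802
clock 9: out=0, reg = 0x3401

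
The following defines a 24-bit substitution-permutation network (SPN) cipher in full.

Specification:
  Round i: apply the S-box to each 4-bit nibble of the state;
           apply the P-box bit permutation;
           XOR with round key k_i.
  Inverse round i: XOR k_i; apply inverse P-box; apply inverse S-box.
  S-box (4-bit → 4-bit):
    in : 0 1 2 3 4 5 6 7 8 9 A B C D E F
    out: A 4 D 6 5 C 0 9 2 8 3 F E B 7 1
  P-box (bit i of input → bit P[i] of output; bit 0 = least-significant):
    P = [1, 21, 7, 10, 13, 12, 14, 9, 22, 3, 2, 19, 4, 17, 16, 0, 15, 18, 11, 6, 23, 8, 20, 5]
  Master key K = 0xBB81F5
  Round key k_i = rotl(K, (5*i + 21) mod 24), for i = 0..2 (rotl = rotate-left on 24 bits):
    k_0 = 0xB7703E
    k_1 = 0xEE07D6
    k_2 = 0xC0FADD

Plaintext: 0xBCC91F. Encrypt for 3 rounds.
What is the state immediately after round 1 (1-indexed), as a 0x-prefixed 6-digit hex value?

0x28395D

s_0 = plaintext = 0xBCC91F
s_1 = Round(s_0, k_0) = 0x28395D
s_2 = Round(s_1, k_1) = 0x5141F4
s_3 = Round(s_2, k_2) = 0xD1D26B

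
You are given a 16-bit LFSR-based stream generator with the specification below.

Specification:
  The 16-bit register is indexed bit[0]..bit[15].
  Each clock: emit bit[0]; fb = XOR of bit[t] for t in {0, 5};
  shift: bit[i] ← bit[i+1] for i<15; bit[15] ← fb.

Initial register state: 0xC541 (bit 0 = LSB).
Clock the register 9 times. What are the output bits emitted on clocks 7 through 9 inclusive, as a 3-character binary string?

reg_0 = 0xC541
clock 1: out=1, reg = 0xE2A0
clock 2: out=0, reg = 0xF150
clock 3: out=0, reg = 0x78A8
clock 4: out=0, reg = 0xBC54
clock 5: out=0, reg = 0x5E2A
clock 6: out=0, reg = 0xAF15
clock 7: out=1, reg = 0xD78A
clock 8: out=0, reg = 0x6BC5
clock 9: out=1, reg = 0xB5E2

101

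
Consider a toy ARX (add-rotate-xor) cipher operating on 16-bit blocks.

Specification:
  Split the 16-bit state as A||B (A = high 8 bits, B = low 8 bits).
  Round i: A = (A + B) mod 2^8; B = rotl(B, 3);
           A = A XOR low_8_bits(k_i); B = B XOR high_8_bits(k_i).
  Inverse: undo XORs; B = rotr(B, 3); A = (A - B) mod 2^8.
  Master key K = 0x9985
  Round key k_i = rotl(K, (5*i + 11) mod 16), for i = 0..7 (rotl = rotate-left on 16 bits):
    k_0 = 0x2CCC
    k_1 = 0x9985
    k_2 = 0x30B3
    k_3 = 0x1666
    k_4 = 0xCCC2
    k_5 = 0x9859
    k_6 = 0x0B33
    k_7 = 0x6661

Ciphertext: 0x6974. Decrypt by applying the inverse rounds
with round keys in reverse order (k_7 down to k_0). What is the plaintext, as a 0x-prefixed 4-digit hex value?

0xFA6F

s_0 = ciphertext = 0x6974
s_1 = InvRound(s_0, k_7) = 0xC642
s_2 = InvRound(s_1, k_6) = 0xCC29
s_3 = InvRound(s_2, k_5) = 0x5F36
s_4 = InvRound(s_3, k_4) = 0x3E5F
s_5 = InvRound(s_4, k_3) = 0x2F29
s_6 = InvRound(s_5, k_2) = 0x7923
s_7 = InvRound(s_6, k_1) = 0xA557
s_8 = InvRound(s_7, k_0) = 0xFA6F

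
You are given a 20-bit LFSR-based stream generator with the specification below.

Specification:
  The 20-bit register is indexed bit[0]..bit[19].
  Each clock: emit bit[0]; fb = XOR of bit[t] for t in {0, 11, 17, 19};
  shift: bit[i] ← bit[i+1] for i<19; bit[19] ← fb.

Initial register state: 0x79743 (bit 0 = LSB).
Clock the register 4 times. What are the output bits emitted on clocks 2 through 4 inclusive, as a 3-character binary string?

100

reg_0 = 0x79743
clock 1: out=1, reg = 0x3CBA1
clock 2: out=1, reg = 0x9E5D0
clock 3: out=0, reg = 0xCF2E8
clock 4: out=0, reg = 0xE7974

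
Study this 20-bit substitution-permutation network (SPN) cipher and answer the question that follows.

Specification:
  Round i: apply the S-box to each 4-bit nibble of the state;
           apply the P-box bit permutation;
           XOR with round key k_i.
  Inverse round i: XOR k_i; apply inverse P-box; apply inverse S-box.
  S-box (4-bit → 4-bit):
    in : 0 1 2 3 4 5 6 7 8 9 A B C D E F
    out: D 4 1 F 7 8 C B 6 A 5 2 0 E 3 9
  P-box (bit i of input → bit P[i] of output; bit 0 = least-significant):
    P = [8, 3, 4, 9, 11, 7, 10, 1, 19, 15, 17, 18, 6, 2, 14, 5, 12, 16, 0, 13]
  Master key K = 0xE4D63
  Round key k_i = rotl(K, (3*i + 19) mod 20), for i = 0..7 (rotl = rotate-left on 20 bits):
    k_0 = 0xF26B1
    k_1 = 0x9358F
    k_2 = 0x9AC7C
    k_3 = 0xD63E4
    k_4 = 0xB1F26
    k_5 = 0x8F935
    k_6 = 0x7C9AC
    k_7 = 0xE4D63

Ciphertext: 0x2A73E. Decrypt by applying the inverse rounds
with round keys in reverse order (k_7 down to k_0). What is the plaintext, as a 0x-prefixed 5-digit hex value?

0x17E0E

s_0 = ciphertext = 0x2A73E
s_1 = InvRound(s_0, k_7) = 0x6472D
s_2 = InvRound(s_1, k_6) = 0x8CB45
s_3 = InvRound(s_2, k_5) = 0xFFCC6
s_4 = InvRound(s_3, k_4) = 0x509BF
s_5 = InvRound(s_4, k_3) = 0x6A2FD
s_6 = InvRound(s_5, k_2) = 0x8C045
s_7 = InvRound(s_6, k_1) = 0x7ABDE
s_8 = InvRound(s_7, k_0) = 0x17E0E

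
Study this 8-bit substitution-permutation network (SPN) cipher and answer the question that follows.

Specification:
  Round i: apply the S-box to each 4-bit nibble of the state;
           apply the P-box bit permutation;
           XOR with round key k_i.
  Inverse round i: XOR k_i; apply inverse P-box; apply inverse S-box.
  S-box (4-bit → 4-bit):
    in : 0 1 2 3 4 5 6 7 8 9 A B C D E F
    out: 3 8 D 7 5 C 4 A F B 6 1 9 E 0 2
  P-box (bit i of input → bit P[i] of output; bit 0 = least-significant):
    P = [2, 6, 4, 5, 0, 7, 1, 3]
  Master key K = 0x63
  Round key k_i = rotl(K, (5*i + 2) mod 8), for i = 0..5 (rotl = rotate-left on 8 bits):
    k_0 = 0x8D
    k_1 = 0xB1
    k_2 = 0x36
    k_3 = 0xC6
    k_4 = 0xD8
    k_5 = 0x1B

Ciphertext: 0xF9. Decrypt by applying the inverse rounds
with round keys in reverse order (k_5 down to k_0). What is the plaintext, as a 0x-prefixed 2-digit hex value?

s_0 = ciphertext = 0xF9
s_1 = InvRound(s_0, k_5) = 0xA7
s_2 = InvRound(s_1, k_4) = 0x28
s_3 = InvRound(s_2, k_3) = 0xD9
s_4 = InvRound(s_3, k_2) = 0x89
s_5 = InvRound(s_4, k_1) = 0x15
s_6 = InvRound(s_5, k_0) = 0x76

0x76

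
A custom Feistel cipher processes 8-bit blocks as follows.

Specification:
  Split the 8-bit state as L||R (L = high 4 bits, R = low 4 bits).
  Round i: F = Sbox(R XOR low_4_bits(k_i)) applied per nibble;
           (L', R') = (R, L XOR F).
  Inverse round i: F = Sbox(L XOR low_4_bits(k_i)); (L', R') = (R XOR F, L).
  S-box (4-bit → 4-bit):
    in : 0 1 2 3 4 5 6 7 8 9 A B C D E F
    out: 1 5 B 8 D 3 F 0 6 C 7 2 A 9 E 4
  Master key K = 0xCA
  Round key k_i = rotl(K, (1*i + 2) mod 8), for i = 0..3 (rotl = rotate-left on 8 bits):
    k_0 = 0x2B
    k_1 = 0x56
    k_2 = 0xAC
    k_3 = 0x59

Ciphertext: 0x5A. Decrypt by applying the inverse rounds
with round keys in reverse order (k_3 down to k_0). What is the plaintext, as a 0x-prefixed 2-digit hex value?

s_0 = ciphertext = 0x5A
s_1 = InvRound(s_0, k_3) = 0x05
s_2 = InvRound(s_1, k_2) = 0xF0
s_3 = InvRound(s_2, k_1) = 0xCF
s_4 = InvRound(s_3, k_0) = 0xFC

0xFC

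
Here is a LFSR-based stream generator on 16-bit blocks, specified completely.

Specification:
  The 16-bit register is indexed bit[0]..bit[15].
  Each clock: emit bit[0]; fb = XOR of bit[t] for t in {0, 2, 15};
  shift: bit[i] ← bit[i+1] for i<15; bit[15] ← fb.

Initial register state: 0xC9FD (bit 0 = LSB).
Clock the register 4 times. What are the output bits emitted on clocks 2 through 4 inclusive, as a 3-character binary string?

011

reg_0 = 0xC9FD
clock 1: out=1, reg = 0xE4FE
clock 2: out=0, reg = 0x727F
clock 3: out=1, reg = 0x393F
clock 4: out=1, reg = 0x1C9F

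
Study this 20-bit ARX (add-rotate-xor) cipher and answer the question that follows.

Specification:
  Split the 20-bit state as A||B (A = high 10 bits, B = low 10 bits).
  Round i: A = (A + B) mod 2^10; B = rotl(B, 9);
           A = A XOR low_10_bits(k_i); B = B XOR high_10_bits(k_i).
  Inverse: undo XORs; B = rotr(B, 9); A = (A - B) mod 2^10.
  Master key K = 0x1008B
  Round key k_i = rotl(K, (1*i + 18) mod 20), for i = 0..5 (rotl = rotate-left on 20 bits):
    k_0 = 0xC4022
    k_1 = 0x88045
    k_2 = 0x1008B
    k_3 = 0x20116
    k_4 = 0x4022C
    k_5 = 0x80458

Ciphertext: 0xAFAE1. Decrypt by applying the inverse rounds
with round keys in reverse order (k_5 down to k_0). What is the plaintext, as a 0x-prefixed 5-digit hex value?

s_0 = ciphertext = 0xAFAE1
s_1 = InvRound(s_0, k_5) = 0x499C0
s_2 = InvRound(s_1, k_4) = 0x62980
s_3 = InvRound(s_2, k_3) = 0xA7200
s_4 = InvRound(s_3, k_2) = 0x65881
s_5 = InvRound(s_4, k_1) = 0x24143
s_6 = InvRound(s_5, k_0) = 0x02CA7

0x02CA7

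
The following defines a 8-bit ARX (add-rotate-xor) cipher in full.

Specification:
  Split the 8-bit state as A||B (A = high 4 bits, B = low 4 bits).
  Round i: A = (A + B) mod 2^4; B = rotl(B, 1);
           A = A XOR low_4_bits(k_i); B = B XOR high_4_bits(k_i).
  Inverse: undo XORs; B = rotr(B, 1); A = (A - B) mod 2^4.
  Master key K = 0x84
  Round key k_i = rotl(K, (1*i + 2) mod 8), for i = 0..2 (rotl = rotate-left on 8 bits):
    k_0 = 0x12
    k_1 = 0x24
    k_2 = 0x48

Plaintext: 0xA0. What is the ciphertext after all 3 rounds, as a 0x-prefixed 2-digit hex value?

0x54

s_0 = plaintext = 0xA0
s_1 = Round(s_0, k_0) = 0x81
s_2 = Round(s_1, k_1) = 0xD0
s_3 = Round(s_2, k_2) = 0x54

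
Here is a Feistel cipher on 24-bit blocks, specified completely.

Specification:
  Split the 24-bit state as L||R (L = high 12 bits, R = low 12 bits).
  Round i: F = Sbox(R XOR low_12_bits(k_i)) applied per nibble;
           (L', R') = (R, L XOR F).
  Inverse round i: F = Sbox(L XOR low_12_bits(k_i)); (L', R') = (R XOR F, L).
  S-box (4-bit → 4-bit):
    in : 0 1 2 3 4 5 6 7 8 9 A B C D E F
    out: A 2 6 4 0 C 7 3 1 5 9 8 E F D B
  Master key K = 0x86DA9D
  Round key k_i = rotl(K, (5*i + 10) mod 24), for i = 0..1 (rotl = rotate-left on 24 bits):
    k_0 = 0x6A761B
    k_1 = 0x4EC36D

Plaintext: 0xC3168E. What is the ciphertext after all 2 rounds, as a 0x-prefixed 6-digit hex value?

0x66DA24

s_0 = plaintext = 0xC3168E
s_1 = Round(s_0, k_0) = 0x68E66D
s_2 = Round(s_1, k_1) = 0x66DA24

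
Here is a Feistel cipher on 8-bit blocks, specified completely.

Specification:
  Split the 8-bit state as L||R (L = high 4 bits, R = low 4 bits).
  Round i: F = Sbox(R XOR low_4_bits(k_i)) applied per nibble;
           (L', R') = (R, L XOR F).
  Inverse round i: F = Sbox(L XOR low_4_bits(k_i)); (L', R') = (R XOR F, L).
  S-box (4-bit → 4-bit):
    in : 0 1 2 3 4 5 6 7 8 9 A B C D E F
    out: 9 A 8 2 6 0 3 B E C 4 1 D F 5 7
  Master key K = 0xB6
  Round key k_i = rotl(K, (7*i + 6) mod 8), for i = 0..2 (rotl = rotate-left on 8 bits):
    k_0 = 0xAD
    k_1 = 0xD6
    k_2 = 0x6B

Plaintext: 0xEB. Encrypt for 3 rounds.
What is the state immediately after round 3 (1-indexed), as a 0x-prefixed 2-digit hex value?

0xA7

s_0 = plaintext = 0xEB
s_1 = Round(s_0, k_0) = 0xBD
s_2 = Round(s_1, k_1) = 0xDA
s_3 = Round(s_2, k_2) = 0xA7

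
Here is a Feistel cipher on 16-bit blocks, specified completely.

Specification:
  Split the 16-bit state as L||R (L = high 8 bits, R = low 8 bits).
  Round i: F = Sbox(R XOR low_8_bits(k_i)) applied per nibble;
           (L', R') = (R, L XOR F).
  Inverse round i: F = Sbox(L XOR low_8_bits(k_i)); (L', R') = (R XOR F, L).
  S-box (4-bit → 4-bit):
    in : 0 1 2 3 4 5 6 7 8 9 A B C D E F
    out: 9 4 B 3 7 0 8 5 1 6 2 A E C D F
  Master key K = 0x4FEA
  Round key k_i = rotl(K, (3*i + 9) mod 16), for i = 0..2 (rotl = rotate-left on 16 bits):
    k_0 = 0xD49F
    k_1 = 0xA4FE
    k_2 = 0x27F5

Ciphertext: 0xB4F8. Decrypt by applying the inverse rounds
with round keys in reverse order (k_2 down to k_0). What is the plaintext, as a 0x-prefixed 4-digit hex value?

s_0 = ciphertext = 0xB4F8
s_1 = InvRound(s_0, k_2) = 0x8CB4
s_2 = InvRound(s_1, k_1) = 0xEF8C
s_3 = InvRound(s_2, k_0) = 0xD5EF

0xD5EF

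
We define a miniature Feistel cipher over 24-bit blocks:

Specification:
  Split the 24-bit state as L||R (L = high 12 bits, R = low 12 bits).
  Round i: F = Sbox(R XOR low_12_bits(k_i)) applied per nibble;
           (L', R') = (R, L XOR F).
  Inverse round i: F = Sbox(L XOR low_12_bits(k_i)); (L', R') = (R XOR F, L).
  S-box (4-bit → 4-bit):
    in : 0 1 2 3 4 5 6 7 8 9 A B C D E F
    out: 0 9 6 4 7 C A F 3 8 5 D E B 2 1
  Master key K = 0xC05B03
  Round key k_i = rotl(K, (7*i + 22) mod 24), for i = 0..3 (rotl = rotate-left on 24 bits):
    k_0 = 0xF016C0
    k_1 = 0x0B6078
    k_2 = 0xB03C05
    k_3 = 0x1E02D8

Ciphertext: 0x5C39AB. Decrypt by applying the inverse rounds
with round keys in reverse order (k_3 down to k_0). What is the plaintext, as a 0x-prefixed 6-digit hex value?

s_0 = ciphertext = 0x5C39AB
s_1 = InvRound(s_0, k_3) = 0x6365C3
s_2 = InvRound(s_1, k_2) = 0x087636
s_3 = InvRound(s_2, k_1) = 0x627087
s_4 = InvRound(s_3, k_0) = 0x0A8627

0x0A8627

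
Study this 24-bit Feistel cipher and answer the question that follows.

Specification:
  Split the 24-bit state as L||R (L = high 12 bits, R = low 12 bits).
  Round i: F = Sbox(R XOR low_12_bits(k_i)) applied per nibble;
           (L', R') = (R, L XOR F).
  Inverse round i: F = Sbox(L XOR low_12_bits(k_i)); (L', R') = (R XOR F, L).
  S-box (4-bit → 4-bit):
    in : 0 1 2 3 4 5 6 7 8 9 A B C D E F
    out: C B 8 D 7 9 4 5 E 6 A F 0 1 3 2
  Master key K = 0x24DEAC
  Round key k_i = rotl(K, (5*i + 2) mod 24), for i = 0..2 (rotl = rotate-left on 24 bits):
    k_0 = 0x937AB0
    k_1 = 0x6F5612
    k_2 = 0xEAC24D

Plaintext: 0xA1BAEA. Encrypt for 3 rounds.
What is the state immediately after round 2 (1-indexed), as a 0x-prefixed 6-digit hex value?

s_0 = plaintext = 0xA1BAEA
s_1 = Round(s_0, k_0) = 0xAEA681
s_2 = Round(s_1, k_1) = 0x681687
s_3 = Round(s_2, k_2) = 0x68718B

0x681687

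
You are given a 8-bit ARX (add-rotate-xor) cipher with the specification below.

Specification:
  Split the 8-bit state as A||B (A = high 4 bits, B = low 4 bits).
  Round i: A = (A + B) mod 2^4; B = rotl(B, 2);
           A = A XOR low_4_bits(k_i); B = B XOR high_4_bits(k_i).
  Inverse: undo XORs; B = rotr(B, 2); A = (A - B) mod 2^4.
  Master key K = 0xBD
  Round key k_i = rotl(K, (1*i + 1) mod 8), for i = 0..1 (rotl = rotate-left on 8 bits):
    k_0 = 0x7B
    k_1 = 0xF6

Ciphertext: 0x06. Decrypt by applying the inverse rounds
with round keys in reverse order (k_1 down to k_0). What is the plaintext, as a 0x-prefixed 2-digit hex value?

s_0 = ciphertext = 0x06
s_1 = InvRound(s_0, k_1) = 0x06
s_2 = InvRound(s_1, k_0) = 0x74

0x74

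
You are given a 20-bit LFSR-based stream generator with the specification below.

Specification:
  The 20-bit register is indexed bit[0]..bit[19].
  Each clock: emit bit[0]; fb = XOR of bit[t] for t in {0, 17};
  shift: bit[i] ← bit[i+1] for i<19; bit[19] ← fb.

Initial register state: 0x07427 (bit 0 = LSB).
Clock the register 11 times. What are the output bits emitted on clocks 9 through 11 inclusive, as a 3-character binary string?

reg_0 = 0x07427
clock 1: out=1, reg = 0x83A13
clock 2: out=1, reg = 0xC1D09
clock 3: out=1, reg = 0xE0E84
clock 4: out=0, reg = 0xF0742
clock 5: out=0, reg = 0xF83A1
clock 6: out=1, reg = 0x7C1D0
clock 7: out=0, reg = 0xBE0E8
clock 8: out=0, reg = 0xDF074
clock 9: out=0, reg = 0x6F83A
clock 10: out=0, reg = 0xB7C1D
clock 11: out=1, reg = 0x5BE0E

001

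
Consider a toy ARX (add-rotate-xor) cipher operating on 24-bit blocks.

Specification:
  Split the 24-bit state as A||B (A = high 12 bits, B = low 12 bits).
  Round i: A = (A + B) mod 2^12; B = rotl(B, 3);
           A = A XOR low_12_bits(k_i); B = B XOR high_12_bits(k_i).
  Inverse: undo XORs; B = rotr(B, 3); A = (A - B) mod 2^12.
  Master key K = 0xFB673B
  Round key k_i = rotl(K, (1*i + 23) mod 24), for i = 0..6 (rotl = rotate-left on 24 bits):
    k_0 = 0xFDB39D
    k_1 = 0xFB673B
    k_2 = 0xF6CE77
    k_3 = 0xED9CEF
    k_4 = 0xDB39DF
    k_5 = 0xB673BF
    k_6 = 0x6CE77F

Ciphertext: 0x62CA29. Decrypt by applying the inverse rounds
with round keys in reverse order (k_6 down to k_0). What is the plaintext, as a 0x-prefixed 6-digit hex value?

s_0 = ciphertext = 0x62CA29
s_1 = InvRound(s_0, k_6) = 0x1B7F9C
s_2 = InvRound(s_1, k_5) = 0xB6969F
s_3 = InvRound(s_2, k_4) = 0x951965
s_4 = InvRound(s_3, k_3) = 0xCC78F7
s_5 = InvRound(s_4, k_2) = 0xBBD6F3
s_6 = InvRound(s_5, k_1) = 0x15EB28
s_7 = InvRound(s_6, k_0) = 0xC2569E

0xC2569E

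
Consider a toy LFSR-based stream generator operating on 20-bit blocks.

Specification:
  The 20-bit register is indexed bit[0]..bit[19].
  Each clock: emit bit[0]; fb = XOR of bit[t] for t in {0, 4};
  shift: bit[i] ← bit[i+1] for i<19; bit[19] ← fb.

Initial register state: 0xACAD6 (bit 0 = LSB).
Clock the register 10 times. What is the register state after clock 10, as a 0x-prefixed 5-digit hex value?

0x9EEB2

reg_0 = 0xACAD6
clock 1: out=0, reg = 0xD656B
clock 2: out=1, reg = 0xEB2B5
clock 3: out=1, reg = 0x7595A
clock 4: out=0, reg = 0xBACAD
clock 5: out=1, reg = 0xDD656
clock 6: out=0, reg = 0xEEB2B
clock 7: out=1, reg = 0xF7595
clock 8: out=1, reg = 0x7BACA
clock 9: out=0, reg = 0x3DD65
clock 10: out=1, reg = 0x9EEB2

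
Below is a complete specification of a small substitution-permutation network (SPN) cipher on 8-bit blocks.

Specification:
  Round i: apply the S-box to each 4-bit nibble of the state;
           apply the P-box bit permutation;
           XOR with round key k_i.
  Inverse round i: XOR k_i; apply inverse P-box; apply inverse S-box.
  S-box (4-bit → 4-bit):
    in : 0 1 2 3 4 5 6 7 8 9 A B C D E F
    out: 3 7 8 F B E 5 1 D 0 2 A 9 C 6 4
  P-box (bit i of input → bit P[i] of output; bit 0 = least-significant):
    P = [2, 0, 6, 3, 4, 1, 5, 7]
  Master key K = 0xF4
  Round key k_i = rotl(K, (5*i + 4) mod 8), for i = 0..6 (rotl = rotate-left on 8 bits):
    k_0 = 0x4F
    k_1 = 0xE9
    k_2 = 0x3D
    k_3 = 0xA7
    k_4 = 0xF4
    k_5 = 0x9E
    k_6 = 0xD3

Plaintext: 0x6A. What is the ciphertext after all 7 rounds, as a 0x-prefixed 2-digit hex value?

s_0 = plaintext = 0x6A
s_1 = Round(s_0, k_0) = 0x7E
s_2 = Round(s_1, k_1) = 0xB8
s_3 = Round(s_2, k_2) = 0xF3
s_4 = Round(s_3, k_3) = 0xCA
s_5 = Round(s_4, k_4) = 0x65
s_6 = Round(s_5, k_5) = 0xE7
s_7 = Round(s_6, k_6) = 0xF5

0xF5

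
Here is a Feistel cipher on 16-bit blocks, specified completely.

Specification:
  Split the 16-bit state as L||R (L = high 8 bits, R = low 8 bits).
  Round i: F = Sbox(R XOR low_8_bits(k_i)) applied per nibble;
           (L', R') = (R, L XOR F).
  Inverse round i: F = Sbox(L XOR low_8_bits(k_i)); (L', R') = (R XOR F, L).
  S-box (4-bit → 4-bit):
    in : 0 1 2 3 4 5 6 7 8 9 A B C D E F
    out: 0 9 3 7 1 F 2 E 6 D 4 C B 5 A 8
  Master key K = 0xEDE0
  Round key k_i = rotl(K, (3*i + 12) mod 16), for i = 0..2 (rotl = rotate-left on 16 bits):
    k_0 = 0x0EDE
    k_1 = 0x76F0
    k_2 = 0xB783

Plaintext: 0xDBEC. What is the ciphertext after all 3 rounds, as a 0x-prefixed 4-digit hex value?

0x1A75

s_0 = plaintext = 0xDBEC
s_1 = Round(s_0, k_0) = 0xECA8
s_2 = Round(s_1, k_1) = 0xA81A
s_3 = Round(s_2, k_2) = 0x1A75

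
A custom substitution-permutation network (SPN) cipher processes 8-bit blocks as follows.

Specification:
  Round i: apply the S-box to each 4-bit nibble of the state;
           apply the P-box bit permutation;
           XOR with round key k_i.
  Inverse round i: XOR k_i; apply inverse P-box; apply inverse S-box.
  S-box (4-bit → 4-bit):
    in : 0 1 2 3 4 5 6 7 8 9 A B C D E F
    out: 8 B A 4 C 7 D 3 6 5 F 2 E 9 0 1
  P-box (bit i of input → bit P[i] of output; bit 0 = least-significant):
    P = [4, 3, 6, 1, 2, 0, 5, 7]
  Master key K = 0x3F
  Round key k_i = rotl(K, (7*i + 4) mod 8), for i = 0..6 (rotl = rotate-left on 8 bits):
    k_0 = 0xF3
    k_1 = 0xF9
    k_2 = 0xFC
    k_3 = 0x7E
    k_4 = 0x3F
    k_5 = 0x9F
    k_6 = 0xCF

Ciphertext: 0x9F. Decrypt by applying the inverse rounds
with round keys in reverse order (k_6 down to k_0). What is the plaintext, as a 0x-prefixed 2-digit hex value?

s_0 = ciphertext = 0x9F
s_1 = InvRound(s_0, k_6) = 0xE9
s_2 = InvRound(s_1, k_5) = 0x96
s_3 = InvRound(s_2, k_4) = 0xCB
s_4 = InvRound(s_3, k_3) = 0xAF
s_5 = InvRound(s_4, k_2) = 0xB6
s_6 = InvRound(s_5, k_1) = 0x7C
s_7 = InvRound(s_6, k_0) = 0x12

0x12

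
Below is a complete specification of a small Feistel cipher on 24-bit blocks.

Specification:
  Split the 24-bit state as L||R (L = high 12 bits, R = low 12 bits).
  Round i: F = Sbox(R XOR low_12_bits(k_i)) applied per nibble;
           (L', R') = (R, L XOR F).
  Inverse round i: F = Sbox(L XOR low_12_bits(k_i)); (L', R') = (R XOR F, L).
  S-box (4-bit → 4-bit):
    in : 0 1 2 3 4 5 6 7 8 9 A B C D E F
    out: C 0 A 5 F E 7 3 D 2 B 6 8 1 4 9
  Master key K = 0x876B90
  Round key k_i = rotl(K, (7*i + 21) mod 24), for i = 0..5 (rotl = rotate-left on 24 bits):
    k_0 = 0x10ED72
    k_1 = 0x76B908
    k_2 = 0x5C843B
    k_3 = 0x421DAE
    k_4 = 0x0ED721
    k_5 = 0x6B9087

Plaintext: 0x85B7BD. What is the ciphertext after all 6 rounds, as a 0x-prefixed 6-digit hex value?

s_0 = plaintext = 0x85B7BD
s_1 = Round(s_0, k_0) = 0x7BD3D2
s_2 = Round(s_1, k_1) = 0x3D2CA6
s_3 = Round(s_2, k_2) = 0xCA6EF3
s_4 = Round(s_3, k_3) = 0xEF3947
s_5 = Round(s_4, k_4) = 0x947A84
s_6 = Round(s_5, k_5) = 0xA84282

0xA84282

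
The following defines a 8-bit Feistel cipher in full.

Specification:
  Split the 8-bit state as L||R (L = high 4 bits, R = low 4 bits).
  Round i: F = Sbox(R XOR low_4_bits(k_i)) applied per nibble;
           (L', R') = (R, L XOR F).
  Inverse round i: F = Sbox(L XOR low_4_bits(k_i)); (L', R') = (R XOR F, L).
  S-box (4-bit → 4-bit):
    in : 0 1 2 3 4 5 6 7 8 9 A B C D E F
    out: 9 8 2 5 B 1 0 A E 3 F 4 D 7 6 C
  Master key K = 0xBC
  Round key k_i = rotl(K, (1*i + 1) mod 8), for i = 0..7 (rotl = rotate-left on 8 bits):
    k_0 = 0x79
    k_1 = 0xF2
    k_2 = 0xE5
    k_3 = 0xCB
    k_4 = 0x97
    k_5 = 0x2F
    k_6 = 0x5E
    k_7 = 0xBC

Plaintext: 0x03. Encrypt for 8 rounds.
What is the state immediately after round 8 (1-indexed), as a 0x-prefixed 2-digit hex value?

0x9E

s_0 = plaintext = 0x03
s_1 = Round(s_0, k_0) = 0x3F
s_2 = Round(s_1, k_1) = 0xF4
s_3 = Round(s_2, k_2) = 0x47
s_4 = Round(s_3, k_3) = 0x79
s_5 = Round(s_4, k_4) = 0x91
s_6 = Round(s_5, k_5) = 0x1F
s_7 = Round(s_6, k_6) = 0xF9
s_8 = Round(s_7, k_7) = 0x9E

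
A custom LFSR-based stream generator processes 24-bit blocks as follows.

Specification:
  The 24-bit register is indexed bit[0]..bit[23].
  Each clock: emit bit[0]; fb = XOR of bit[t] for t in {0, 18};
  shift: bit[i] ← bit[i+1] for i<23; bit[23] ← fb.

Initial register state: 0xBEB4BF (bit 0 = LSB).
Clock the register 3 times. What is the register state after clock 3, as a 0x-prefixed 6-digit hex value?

reg_0 = 0xBEB4BF
clock 1: out=1, reg = 0x5F5A5F
clock 2: out=1, reg = 0x2FAD2F
clock 3: out=1, reg = 0x17D697

0x17D697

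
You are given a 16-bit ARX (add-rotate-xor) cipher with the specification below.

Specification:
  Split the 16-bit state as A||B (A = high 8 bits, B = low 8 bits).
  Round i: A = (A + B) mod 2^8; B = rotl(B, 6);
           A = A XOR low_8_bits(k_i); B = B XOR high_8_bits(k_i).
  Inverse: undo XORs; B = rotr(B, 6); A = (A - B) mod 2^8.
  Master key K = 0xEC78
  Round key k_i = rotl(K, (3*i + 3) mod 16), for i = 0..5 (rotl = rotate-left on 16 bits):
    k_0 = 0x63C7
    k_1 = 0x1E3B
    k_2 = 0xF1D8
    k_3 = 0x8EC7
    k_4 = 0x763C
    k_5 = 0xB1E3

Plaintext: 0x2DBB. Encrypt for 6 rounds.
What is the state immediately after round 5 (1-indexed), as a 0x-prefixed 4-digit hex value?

s_0 = plaintext = 0x2DBB
s_1 = Round(s_0, k_0) = 0x2F8D
s_2 = Round(s_1, k_1) = 0x877D
s_3 = Round(s_2, k_2) = 0xDCAE
s_4 = Round(s_3, k_3) = 0x4D25
s_5 = Round(s_4, k_4) = 0x4E3F
s_6 = Round(s_5, k_5) = 0x6E7E

0x4E3F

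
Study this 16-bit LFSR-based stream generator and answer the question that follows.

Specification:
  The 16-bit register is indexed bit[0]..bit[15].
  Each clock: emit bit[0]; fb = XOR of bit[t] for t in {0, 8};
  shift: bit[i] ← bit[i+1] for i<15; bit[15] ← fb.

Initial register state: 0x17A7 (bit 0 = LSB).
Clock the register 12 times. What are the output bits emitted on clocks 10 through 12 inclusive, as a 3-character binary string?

110

reg_0 = 0x17A7
clock 1: out=1, reg = 0x0BD3
clock 2: out=1, reg = 0x05E9
clock 3: out=1, reg = 0x02F4
clock 4: out=0, reg = 0x017A
clock 5: out=0, reg = 0x80BD
clock 6: out=1, reg = 0xC05E
clock 7: out=0, reg = 0x602F
clock 8: out=1, reg = 0xB017
clock 9: out=1, reg = 0xD80B
clock 10: out=1, reg = 0xEC05
clock 11: out=1, reg = 0xF602
clock 12: out=0, reg = 0x7B01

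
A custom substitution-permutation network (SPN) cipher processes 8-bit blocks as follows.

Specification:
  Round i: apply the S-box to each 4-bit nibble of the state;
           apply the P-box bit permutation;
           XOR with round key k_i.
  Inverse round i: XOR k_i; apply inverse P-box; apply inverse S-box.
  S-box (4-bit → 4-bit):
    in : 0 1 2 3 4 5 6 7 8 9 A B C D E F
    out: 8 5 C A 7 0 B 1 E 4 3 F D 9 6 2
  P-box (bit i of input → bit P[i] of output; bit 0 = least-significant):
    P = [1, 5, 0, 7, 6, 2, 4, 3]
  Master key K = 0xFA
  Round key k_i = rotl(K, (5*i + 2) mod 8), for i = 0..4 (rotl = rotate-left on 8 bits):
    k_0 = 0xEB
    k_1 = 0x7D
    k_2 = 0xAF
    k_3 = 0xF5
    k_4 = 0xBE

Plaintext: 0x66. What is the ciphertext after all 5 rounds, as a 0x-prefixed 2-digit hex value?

0xE5

s_0 = plaintext = 0x66
s_1 = Round(s_0, k_0) = 0x05
s_2 = Round(s_1, k_1) = 0x75
s_3 = Round(s_2, k_2) = 0xEF
s_4 = Round(s_3, k_3) = 0xC1
s_5 = Round(s_4, k_4) = 0xE5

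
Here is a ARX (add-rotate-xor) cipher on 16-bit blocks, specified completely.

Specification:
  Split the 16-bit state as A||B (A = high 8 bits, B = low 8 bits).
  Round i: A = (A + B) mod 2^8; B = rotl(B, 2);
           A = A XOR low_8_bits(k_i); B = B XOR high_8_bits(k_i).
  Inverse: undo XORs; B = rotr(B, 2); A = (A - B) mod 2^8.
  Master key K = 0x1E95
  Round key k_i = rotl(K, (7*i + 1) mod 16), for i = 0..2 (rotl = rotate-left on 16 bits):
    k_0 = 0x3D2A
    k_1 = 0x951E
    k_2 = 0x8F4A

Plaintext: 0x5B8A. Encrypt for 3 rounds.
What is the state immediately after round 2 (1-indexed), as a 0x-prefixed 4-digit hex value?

s_0 = plaintext = 0x5B8A
s_1 = Round(s_0, k_0) = 0xCF17
s_2 = Round(s_1, k_1) = 0xF8C9
s_3 = Round(s_2, k_2) = 0x8BA8

0xF8C9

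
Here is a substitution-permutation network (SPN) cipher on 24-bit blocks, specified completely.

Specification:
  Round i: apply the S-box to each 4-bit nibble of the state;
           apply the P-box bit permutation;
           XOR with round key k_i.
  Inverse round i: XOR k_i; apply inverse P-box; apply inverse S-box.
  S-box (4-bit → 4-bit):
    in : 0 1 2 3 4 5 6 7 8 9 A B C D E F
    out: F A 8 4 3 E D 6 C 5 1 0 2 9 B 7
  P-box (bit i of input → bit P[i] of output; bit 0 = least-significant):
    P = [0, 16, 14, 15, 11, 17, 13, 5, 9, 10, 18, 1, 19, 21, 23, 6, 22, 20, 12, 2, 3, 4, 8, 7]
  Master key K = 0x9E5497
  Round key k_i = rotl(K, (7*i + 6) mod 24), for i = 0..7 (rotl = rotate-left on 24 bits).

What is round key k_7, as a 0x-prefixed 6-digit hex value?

K = 0x9E5497
k_0 = rotl(K, (7*0+6) mod 24) = rotl(K, 6) = 0x9525E7
k_1 = rotl(K, (7*1+6) mod 24) = rotl(K, 13) = 0x92F3CA
k_2 = rotl(K, (7*2+6) mod 24) = rotl(K, 20) = 0x79E549
k_3 = rotl(K, (7*3+6) mod 24) = rotl(K, 3) = 0xF2A4BC
k_4 = rotl(K, (7*4+6) mod 24) = rotl(K, 10) = 0x525E79
k_5 = rotl(K, (7*5+6) mod 24) = rotl(K, 17) = 0x2F3CA9
k_6 = rotl(K, (7*6+6) mod 24) = rotl(K, 0) = 0x9E5497
k_7 = rotl(K, (7*7+6) mod 24) = rotl(K, 7) = 0x2A4BCF

0x2A4BCF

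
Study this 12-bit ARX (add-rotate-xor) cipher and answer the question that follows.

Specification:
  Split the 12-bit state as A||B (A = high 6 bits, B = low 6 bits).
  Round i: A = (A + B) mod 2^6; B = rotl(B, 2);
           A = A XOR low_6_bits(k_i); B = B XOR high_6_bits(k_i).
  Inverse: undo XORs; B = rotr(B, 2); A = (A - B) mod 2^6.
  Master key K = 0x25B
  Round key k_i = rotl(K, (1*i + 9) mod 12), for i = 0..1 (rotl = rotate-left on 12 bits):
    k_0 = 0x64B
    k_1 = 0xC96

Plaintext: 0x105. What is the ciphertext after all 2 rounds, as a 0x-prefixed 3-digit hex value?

s_0 = plaintext = 0x105
s_1 = Round(s_0, k_0) = 0x08D
s_2 = Round(s_1, k_1) = 0x646

0x646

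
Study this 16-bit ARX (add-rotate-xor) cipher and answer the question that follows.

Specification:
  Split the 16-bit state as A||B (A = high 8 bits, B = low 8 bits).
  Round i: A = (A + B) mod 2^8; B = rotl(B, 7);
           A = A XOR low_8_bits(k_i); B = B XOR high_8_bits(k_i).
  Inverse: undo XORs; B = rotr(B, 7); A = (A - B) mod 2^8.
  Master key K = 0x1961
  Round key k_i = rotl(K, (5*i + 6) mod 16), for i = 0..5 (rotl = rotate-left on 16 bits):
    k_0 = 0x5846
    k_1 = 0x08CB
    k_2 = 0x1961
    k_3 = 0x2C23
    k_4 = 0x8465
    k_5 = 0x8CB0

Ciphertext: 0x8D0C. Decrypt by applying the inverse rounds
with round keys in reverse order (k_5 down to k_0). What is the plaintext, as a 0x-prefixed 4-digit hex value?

s_0 = ciphertext = 0x8D0C
s_1 = InvRound(s_0, k_5) = 0x3C01
s_2 = InvRound(s_1, k_4) = 0x4E0B
s_3 = InvRound(s_2, k_3) = 0x1F4E
s_4 = InvRound(s_3, k_2) = 0xD0AE
s_5 = InvRound(s_4, k_1) = 0xCE4D
s_6 = InvRound(s_5, k_0) = 0x5E2A

0x5E2A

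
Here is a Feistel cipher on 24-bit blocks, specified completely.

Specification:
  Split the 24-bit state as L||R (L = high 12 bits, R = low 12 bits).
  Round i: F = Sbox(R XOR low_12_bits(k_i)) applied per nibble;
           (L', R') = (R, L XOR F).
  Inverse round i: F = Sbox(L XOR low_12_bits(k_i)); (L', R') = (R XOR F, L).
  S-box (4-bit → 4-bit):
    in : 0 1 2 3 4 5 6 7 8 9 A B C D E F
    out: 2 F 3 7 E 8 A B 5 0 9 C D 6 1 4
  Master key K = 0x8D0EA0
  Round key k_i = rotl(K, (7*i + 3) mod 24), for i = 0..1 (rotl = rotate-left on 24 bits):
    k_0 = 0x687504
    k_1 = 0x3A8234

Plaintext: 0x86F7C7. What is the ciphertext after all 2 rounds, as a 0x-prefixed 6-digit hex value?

0xBB879A

s_0 = plaintext = 0x86F7C7
s_1 = Round(s_0, k_0) = 0x7C7BB8
s_2 = Round(s_1, k_1) = 0xBB879A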